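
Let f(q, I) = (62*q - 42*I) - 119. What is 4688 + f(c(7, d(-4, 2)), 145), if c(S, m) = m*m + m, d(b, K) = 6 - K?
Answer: -281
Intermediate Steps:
c(S, m) = m + m² (c(S, m) = m² + m = m + m²)
f(q, I) = -119 - 42*I + 62*q (f(q, I) = (-42*I + 62*q) - 119 = -119 - 42*I + 62*q)
4688 + f(c(7, d(-4, 2)), 145) = 4688 + (-119 - 42*145 + 62*((6 - 1*2)*(1 + (6 - 1*2)))) = 4688 + (-119 - 6090 + 62*((6 - 2)*(1 + (6 - 2)))) = 4688 + (-119 - 6090 + 62*(4*(1 + 4))) = 4688 + (-119 - 6090 + 62*(4*5)) = 4688 + (-119 - 6090 + 62*20) = 4688 + (-119 - 6090 + 1240) = 4688 - 4969 = -281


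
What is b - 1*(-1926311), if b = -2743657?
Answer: -817346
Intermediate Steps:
b - 1*(-1926311) = -2743657 - 1*(-1926311) = -2743657 + 1926311 = -817346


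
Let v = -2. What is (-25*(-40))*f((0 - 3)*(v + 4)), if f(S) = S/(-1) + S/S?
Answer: 7000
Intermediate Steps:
f(S) = 1 - S (f(S) = S*(-1) + 1 = -S + 1 = 1 - S)
(-25*(-40))*f((0 - 3)*(v + 4)) = (-25*(-40))*(1 - (0 - 3)*(-2 + 4)) = 1000*(1 - (-3)*2) = 1000*(1 - 1*(-6)) = 1000*(1 + 6) = 1000*7 = 7000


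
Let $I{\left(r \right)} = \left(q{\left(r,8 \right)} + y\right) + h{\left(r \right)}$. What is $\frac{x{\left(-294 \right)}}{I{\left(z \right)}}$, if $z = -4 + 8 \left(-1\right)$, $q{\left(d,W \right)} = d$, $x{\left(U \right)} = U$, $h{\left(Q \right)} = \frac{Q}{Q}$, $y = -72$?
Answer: $\frac{294}{83} \approx 3.5422$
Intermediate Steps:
$h{\left(Q \right)} = 1$
$z = -12$ ($z = -4 - 8 = -12$)
$I{\left(r \right)} = -71 + r$ ($I{\left(r \right)} = \left(r - 72\right) + 1 = \left(-72 + r\right) + 1 = -71 + r$)
$\frac{x{\left(-294 \right)}}{I{\left(z \right)}} = - \frac{294}{-71 - 12} = - \frac{294}{-83} = \left(-294\right) \left(- \frac{1}{83}\right) = \frac{294}{83}$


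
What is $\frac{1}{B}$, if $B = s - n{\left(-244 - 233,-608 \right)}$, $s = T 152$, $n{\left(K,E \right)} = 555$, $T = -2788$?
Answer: $- \frac{1}{424331} \approx -2.3566 \cdot 10^{-6}$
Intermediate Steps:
$s = -423776$ ($s = \left(-2788\right) 152 = -423776$)
$B = -424331$ ($B = -423776 - 555 = -424331$)
$\frac{1}{B} = \frac{1}{-424331} = - \frac{1}{424331}$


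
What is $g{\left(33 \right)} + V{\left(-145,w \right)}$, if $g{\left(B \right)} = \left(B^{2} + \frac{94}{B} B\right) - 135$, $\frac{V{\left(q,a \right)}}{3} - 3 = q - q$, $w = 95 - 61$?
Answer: $1057$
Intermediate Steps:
$w = 34$
$V{\left(q,a \right)} = 9$ ($V{\left(q,a \right)} = 9 + 3 \left(q - q\right) = 9 + 3 \cdot 0 = 9 + 0 = 9$)
$g{\left(B \right)} = -41 + B^{2}$ ($g{\left(B \right)} = \left(B^{2} + 94\right) - 135 = \left(94 + B^{2}\right) - 135 = -41 + B^{2}$)
$g{\left(33 \right)} + V{\left(-145,w \right)} = \left(-41 + 33^{2}\right) + 9 = \left(-41 + 1089\right) + 9 = 1048 + 9 = 1057$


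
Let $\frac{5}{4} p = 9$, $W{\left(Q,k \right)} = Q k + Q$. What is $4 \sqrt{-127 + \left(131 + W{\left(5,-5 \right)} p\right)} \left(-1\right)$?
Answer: $- 8 i \sqrt{35} \approx - 47.329 i$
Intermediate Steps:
$W{\left(Q,k \right)} = Q + Q k$
$p = \frac{36}{5}$ ($p = \frac{4}{5} \cdot 9 = \frac{36}{5} \approx 7.2$)
$4 \sqrt{-127 + \left(131 + W{\left(5,-5 \right)} p\right)} \left(-1\right) = 4 \sqrt{-127 + \left(131 + 5 \left(1 - 5\right) \frac{36}{5}\right)} \left(-1\right) = 4 \sqrt{-127 + \left(131 + 5 \left(-4\right) \frac{36}{5}\right)} \left(-1\right) = 4 \sqrt{-127 + \left(131 - 144\right)} \left(-1\right) = 4 \sqrt{-127 - 13} \left(-1\right) = 4 \sqrt{-140} \left(-1\right) = 4 \cdot 2 i \sqrt{35} \left(-1\right) = 4 \left(- 2 i \sqrt{35}\right) = - 8 i \sqrt{35}$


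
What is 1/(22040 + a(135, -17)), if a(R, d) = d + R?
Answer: 1/22158 ≈ 4.5130e-5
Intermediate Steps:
a(R, d) = R + d
1/(22040 + a(135, -17)) = 1/(22040 + (135 - 17)) = 1/(22040 + 118) = 1/22158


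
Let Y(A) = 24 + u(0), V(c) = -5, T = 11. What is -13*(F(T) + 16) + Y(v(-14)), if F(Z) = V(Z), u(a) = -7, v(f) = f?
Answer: -126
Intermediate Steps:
F(Z) = -5
Y(A) = 17 (Y(A) = 24 - 7 = 17)
-13*(F(T) + 16) + Y(v(-14)) = -13*(-5 + 16) + 17 = -13*11 + 17 = -143 + 17 = -126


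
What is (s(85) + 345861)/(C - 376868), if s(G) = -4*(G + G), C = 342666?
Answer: -345181/34202 ≈ -10.092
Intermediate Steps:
s(G) = -8*G
(s(85) + 345861)/(C - 376868) = (-8*85 + 345861)/(342666 - 376868) = (-680 + 345861)/(-34202) = 345181*(-1/34202) = -345181/34202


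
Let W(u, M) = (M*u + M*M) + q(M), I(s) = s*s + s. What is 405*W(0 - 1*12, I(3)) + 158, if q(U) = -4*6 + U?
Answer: -4702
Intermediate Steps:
q(U) = -24 + U
I(s) = s + s**2 (I(s) = s**2 + s = s + s**2)
W(u, M) = -24 + M + M**2 + M*u (W(u, M) = (M*u + M*M) + (-24 + M) = (M*u + M**2) + (-24 + M) = (M**2 + M*u) + (-24 + M) = -24 + M + M**2 + M*u)
405*W(0 - 1*12, I(3)) + 158 = 405*(-24 + 3*(1 + 3) + (3*(1 + 3))**2 + (3*(1 + 3))*(0 - 1*12)) + 158 = 405*(-24 + 3*4 + (3*4)**2 + (3*4)*(0 - 12)) + 158 = 405*(-24 + 12 + 12**2 + 12*(-12)) + 158 = 405*(-24 + 12 + 144 - 144) + 158 = 405*(-12) + 158 = -4860 + 158 = -4702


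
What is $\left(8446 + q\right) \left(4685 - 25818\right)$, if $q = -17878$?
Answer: $199326456$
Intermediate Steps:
$\left(8446 + q\right) \left(4685 - 25818\right) = \left(8446 - 17878\right) \left(4685 - 25818\right) = \left(-9432\right) \left(-21133\right) = 199326456$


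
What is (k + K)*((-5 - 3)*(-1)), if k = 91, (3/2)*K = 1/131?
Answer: 286120/393 ≈ 728.04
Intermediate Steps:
K = 2/393 (K = (⅔)/131 = (⅔)*(1/131) = 2/393 ≈ 0.0050891)
(k + K)*((-5 - 3)*(-1)) = (91 + 2/393)*((-5 - 3)*(-1)) = 35765*(-8*(-1))/393 = (35765/393)*8 = 286120/393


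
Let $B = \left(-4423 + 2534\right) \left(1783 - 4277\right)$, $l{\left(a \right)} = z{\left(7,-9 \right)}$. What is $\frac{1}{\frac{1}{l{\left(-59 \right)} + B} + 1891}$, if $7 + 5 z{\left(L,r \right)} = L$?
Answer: $\frac{4711166}{8908814907} \approx 0.00052882$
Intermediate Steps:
$z{\left(L,r \right)} = - \frac{7}{5} + \frac{L}{5}$
$l{\left(a \right)} = 0$ ($l{\left(a \right)} = - \frac{7}{5} + \frac{1}{5} \cdot 7 = - \frac{7}{5} + \frac{7}{5} = 0$)
$B = 4711166$ ($B = \left(-1889\right) \left(-2494\right) = 4711166$)
$\frac{1}{\frac{1}{l{\left(-59 \right)} + B} + 1891} = \frac{1}{\frac{1}{0 + 4711166} + 1891} = \frac{1}{\frac{1}{4711166} + 1891} = \frac{1}{\frac{8908814907}{4711166}} = \frac{4711166}{8908814907}$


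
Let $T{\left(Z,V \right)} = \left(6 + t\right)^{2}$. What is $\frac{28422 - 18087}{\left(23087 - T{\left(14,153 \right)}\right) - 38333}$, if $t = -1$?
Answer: $- \frac{10335}{15271} \approx -0.67677$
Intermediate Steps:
$T{\left(Z,V \right)} = 25$ ($T{\left(Z,V \right)} = \left(6 - 1\right)^{2} = 5^{2} = 25$)
$\frac{28422 - 18087}{\left(23087 - T{\left(14,153 \right)}\right) - 38333} = \frac{28422 - 18087}{\left(23087 - 25\right) - 38333} = \frac{10335}{\left(23087 - 25\right) - 38333} = \frac{10335}{23062 - 38333} = \frac{10335}{-15271} = 10335 \left(- \frac{1}{15271}\right) = - \frac{10335}{15271}$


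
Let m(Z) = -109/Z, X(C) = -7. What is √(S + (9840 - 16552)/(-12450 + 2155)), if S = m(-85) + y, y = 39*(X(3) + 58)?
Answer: 9*√30114971062/35003 ≈ 44.620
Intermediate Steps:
y = 1989 (y = 39*(-7 + 58) = 39*51 = 1989)
S = 169174/85 (S = -109/(-85) + 1989 = -109*(-1/85) + 1989 = 109/85 + 1989 = 169174/85 ≈ 1990.3)
√(S + (9840 - 16552)/(-12450 + 2155)) = √(169174/85 + (9840 - 16552)/(-12450 + 2155)) = √(169174/85 - 6712/(-10295)) = √(169174/85 - 6712*(-1/10295)) = √(169174/85 + 6712/10295) = √(69688674/35003) = 9*√30114971062/35003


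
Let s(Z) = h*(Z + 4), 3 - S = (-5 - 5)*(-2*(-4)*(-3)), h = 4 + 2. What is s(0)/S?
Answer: -8/79 ≈ -0.10127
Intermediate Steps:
h = 6
S = -237 (S = 3 - (-5 - 5)*-2*(-4)*(-3) = 3 - (-10)*8*(-3) = 3 - (-10)*(-24) = 3 - 1*240 = 3 - 240 = -237)
s(Z) = 24 + 6*Z (s(Z) = 6*(Z + 4) = 6*(4 + Z) = 24 + 6*Z)
s(0)/S = (24 + 6*0)/(-237) = (24 + 0)*(-1/237) = 24*(-1/237) = -8/79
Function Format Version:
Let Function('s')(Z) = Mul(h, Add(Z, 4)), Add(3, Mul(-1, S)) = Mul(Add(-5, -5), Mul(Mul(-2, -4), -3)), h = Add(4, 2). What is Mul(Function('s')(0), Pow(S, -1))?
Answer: Rational(-8, 79) ≈ -0.10127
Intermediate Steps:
h = 6
S = -237 (S = Add(3, Mul(-1, Mul(Add(-5, -5), Mul(Mul(-2, -4), -3)))) = Add(3, Mul(-1, Mul(-10, Mul(8, -3)))) = Add(3, Mul(-1, Mul(-10, -24))) = Add(3, Mul(-1, 240)) = Add(3, -240) = -237)
Function('s')(Z) = Add(24, Mul(6, Z)) (Function('s')(Z) = Mul(6, Add(Z, 4)) = Mul(6, Add(4, Z)) = Add(24, Mul(6, Z)))
Mul(Function('s')(0), Pow(S, -1)) = Mul(Add(24, Mul(6, 0)), Pow(-237, -1)) = Mul(Add(24, 0), Rational(-1, 237)) = Mul(24, Rational(-1, 237)) = Rational(-8, 79)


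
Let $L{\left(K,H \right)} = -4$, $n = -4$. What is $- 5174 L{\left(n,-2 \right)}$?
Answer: $20696$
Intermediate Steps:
$- 5174 L{\left(n,-2 \right)} = \left(-5174\right) \left(-4\right) = 20696$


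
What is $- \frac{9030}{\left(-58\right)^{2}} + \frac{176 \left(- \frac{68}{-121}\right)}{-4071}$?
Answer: $- \frac{204016231}{75321642} \approx -2.7086$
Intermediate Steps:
$- \frac{9030}{\left(-58\right)^{2}} + \frac{176 \left(- \frac{68}{-121}\right)}{-4071} = - \frac{9030}{3364} + 176 \left(\left(-68\right) \left(- \frac{1}{121}\right)\right) \left(- \frac{1}{4071}\right) = \left(-9030\right) \frac{1}{3364} + 176 \cdot \frac{68}{121} \left(- \frac{1}{4071}\right) = - \frac{4515}{1682} + \frac{1088}{11} \left(- \frac{1}{4071}\right) = - \frac{4515}{1682} - \frac{1088}{44781} = - \frac{204016231}{75321642}$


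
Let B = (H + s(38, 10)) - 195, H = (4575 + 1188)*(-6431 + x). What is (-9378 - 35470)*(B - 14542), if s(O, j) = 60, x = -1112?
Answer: 1950214652128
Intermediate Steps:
H = -43470309 (H = (4575 + 1188)*(-6431 - 1112) = 5763*(-7543) = -43470309)
B = -43470444 (B = (-43470309 + 60) - 195 = -43470249 - 195 = -43470444)
(-9378 - 35470)*(B - 14542) = (-9378 - 35470)*(-43470444 - 14542) = -44848*(-43484986) = 1950214652128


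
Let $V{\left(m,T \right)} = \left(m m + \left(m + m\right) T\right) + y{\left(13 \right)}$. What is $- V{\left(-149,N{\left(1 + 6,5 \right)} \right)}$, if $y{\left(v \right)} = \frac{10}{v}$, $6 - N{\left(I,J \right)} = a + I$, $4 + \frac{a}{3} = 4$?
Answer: $- \frac{292497}{13} \approx -22500.0$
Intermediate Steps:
$a = 0$ ($a = -12 + 3 \cdot 4 = -12 + 12 = 0$)
$N{\left(I,J \right)} = 6 - I$ ($N{\left(I,J \right)} = 6 - \left(0 + I\right) = 6 - I$)
$V{\left(m,T \right)} = \frac{10}{13} + m^{2} + 2 T m$ ($V{\left(m,T \right)} = \left(m m + \left(m + m\right) T\right) + \frac{10}{13} = \left(m^{2} + 2 m T\right) + 10 \cdot \frac{1}{13} = \left(m^{2} + 2 T m\right) + \frac{10}{13} = \frac{10}{13} + m^{2} + 2 T m$)
$- V{\left(-149,N{\left(1 + 6,5 \right)} \right)} = - (\frac{10}{13} + \left(-149\right)^{2} + 2 \left(6 - \left(1 + 6\right)\right) \left(-149\right)) = - (\frac{10}{13} + 22201 + 2 \left(6 - 7\right) \left(-149\right)) = - (\frac{10}{13} + 22201 + 2 \left(-1\right) \left(-149\right)) = - (\frac{10}{13} + 22201 + 298) = \left(-1\right) \frac{292497}{13} = - \frac{292497}{13}$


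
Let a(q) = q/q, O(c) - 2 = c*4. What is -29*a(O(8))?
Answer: -29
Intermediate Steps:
O(c) = 2 + 4*c (O(c) = 2 + c*4 = 2 + 4*c)
a(q) = 1
-29*a(O(8)) = -29*1 = -29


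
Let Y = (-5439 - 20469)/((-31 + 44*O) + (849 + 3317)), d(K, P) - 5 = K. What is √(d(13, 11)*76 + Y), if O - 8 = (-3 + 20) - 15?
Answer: 2*√31682851/305 ≈ 36.910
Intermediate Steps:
d(K, P) = 5 + K
O = 10 (O = 8 + ((-3 + 20) - 15) = 8 + (17 - 15) = 8 + 2 = 10)
Y = -8636/1525 (Y = (-5439 - 20469)/((-31 + 44*10) + (849 + 3317)) = -25908/((-31 + 440) + 4166) = -25908/(409 + 4166) = -25908/4575 = -25908*1/4575 = -8636/1525 ≈ -5.6629)
√(d(13, 11)*76 + Y) = √((5 + 13)*76 - 8636/1525) = √(18*76 - 8636/1525) = √(1368 - 8636/1525) = √(2077564/1525) = 2*√31682851/305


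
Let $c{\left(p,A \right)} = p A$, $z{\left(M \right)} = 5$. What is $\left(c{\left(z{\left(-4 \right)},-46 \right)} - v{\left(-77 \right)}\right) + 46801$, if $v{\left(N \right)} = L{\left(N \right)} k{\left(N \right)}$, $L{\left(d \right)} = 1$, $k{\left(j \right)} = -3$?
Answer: $46574$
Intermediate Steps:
$c{\left(p,A \right)} = A p$
$v{\left(N \right)} = -3$ ($v{\left(N \right)} = 1 \left(-3\right) = -3$)
$\left(c{\left(z{\left(-4 \right)},-46 \right)} - v{\left(-77 \right)}\right) + 46801 = \left(\left(-46\right) 5 - -3\right) + 46801 = \left(-230 + 3\right) + 46801 = -227 + 46801 = 46574$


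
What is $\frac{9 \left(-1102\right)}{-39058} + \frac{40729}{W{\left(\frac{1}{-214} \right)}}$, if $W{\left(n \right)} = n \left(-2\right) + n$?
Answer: $\frac{170214886133}{19529} \approx 8.716 \cdot 10^{6}$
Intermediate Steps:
$W{\left(n \right)} = - n$ ($W{\left(n \right)} = - 2 n + n = - n$)
$\frac{9 \left(-1102\right)}{-39058} + \frac{40729}{W{\left(\frac{1}{-214} \right)}} = \frac{9 \left(-1102\right)}{-39058} + \frac{40729}{\left(-1\right) \frac{1}{-214}} = \left(-9918\right) \left(- \frac{1}{39058}\right) + \frac{40729}{\left(-1\right) \left(- \frac{1}{214}\right)} = \frac{4959}{19529} + 40729 \frac{1}{\frac{1}{214}} = \frac{4959}{19529} + 40729 \cdot 214 = \frac{4959}{19529} + 8716006 = \frac{170214886133}{19529}$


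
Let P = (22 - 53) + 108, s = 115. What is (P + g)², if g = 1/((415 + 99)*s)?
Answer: 20715888263841/3493992100 ≈ 5929.0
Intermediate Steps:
P = 77 (P = -31 + 108 = 77)
g = 1/59110 (g = 1/((415 + 99)*115) = (1/115)/514 = (1/514)*(1/115) = 1/59110 ≈ 1.6918e-5)
(P + g)² = (77 + 1/59110)² = (4551471/59110)² = 20715888263841/3493992100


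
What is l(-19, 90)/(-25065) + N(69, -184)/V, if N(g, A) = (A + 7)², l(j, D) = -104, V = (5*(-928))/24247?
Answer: -3808046463907/23260320 ≈ -1.6371e+5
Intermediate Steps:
V = -4640/24247 (V = -4640*1/24247 = -4640/24247 ≈ -0.19136)
N(g, A) = (7 + A)²
l(-19, 90)/(-25065) + N(69, -184)/V = -104/(-25065) + (7 - 184)²/(-4640/24247) = -104*(-1/25065) + (-177)²*(-24247/4640) = 104/25065 + 31329*(-24247/4640) = 104/25065 - 759634263/4640 = -3808046463907/23260320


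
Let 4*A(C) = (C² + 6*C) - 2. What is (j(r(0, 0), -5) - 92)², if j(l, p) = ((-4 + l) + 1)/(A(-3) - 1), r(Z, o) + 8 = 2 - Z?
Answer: 200704/25 ≈ 8028.2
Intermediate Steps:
r(Z, o) = -6 - Z (r(Z, o) = -8 + (2 - Z) = -6 - Z)
A(C) = -½ + C²/4 + 3*C/2 (A(C) = ((C² + 6*C) - 2)/4 = (-2 + C² + 6*C)/4 = -½ + C²/4 + 3*C/2)
j(l, p) = ⅘ - 4*l/15 (j(l, p) = ((-4 + l) + 1)/((-½ + (¼)*(-3)² + (3/2)*(-3)) - 1) = (-3 + l)/((-½ + (¼)*9 - 9/2) - 1) = (-3 + l)/((-½ + 9/4 - 9/2) - 1) = (-3 + l)/(-11/4 - 1) = (-3 + l)/(-15/4) = (-3 + l)*(-4/15) = ⅘ - 4*l/15)
(j(r(0, 0), -5) - 92)² = ((⅘ - 4*(-6 - 1*0)/15) - 92)² = ((⅘ - 4*(-6 + 0)/15) - 92)² = ((⅘ - 4/15*(-6)) - 92)² = ((⅘ + 8/5) - 92)² = (12/5 - 92)² = (-448/5)² = 200704/25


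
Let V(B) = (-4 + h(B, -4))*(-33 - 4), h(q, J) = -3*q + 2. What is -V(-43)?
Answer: 4699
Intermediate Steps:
h(q, J) = 2 - 3*q
V(B) = 74 + 111*B (V(B) = (-4 + (2 - 3*B))*(-33 - 4) = (-2 - 3*B)*(-37) = 74 + 111*B)
-V(-43) = -(74 + 111*(-43)) = -(74 - 4773) = -1*(-4699) = 4699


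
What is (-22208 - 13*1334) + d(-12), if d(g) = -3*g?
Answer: -39514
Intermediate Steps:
(-22208 - 13*1334) + d(-12) = (-22208 - 13*1334) - 3*(-12) = (-22208 - 17342) + 36 = -39550 + 36 = -39514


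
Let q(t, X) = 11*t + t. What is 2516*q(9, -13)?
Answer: 271728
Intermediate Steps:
q(t, X) = 12*t
2516*q(9, -13) = 2516*(12*9) = 2516*108 = 271728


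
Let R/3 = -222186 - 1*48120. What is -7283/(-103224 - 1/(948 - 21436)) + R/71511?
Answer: -568100722486118/50411758374307 ≈ -11.269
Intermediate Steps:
R = -810918 (R = 3*(-222186 - 1*48120) = 3*(-222186 - 48120) = 3*(-270306) = -810918)
-7283/(-103224 - 1/(948 - 21436)) + R/71511 = -7283/(-103224 - 1/(948 - 21436)) - 810918/71511 = -7283/(-103224 - 1/(-20488)) - 810918*1/71511 = -7283/(-103224 - 1*(-1/20488)) - 270306/23837 = -7283/(-103224 + 1/20488) - 270306/23837 = -7283/(-2114853311/20488) - 270306/23837 = -7283*(-20488/2114853311) - 270306/23837 = 149214104/2114853311 - 270306/23837 = -568100722486118/50411758374307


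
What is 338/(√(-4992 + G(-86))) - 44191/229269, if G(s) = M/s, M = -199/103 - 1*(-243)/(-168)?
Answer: -44191/229269 - 104*I*√76771244755387/190480933 ≈ -0.19275 - 4.7839*I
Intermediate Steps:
M = -19487/5768 (M = -199*1/103 + 243*(-1/168) = -199/103 - 81/56 = -19487/5768 ≈ -3.3785)
G(s) = -19487/(5768*s)
338/(√(-4992 + G(-86))) - 44191/229269 = 338/(√(-4992 - 19487/5768/(-86))) - 44191/229269 = 338/(√(-4992 - 19487/5768*(-1/86))) - 44191*1/229269 = 338/(√(-4992 + 19487/496048)) - 44191/229269 = 338/(√(-2476252129/496048)) - 44191/229269 = 338/((I*√76771244755387/124012)) - 44191/229269 = 338*(-4*I*√76771244755387/2476252129) - 44191/229269 = -104*I*√76771244755387/190480933 - 44191/229269 = -44191/229269 - 104*I*√76771244755387/190480933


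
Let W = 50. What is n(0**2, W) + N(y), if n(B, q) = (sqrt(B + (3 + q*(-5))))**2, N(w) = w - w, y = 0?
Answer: -247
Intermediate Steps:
N(w) = 0
n(B, q) = 3 + B - 5*q (n(B, q) = (sqrt(B + (3 - 5*q)))**2 = (sqrt(3 + B - 5*q))**2 = 3 + B - 5*q)
n(0**2, W) + N(y) = (3 + 0**2 - 5*50) + 0 = (3 + 0 - 250) + 0 = -247 + 0 = -247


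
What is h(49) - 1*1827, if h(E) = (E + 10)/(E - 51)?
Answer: -3713/2 ≈ -1856.5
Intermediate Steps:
h(E) = (10 + E)/(-51 + E)
h(49) - 1*1827 = (10 + 49)/(-51 + 49) - 1*1827 = 59/(-2) - 1827 = -1/2*59 - 1827 = -59/2 - 1827 = -3713/2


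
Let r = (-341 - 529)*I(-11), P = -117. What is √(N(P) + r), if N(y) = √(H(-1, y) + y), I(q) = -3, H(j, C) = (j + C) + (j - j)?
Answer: √(2610 + I*√235) ≈ 51.088 + 0.15*I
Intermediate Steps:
H(j, C) = C + j (H(j, C) = (C + j) + 0 = C + j)
N(y) = √(-1 + 2*y) (N(y) = √((y - 1) + y) = √((-1 + y) + y) = √(-1 + 2*y))
r = 2610 (r = (-341 - 529)*(-3) = -870*(-3) = 2610)
√(N(P) + r) = √(√(-1 + 2*(-117)) + 2610) = √(√(-1 - 234) + 2610) = √(√(-235) + 2610) = √(I*√235 + 2610) = √(2610 + I*√235)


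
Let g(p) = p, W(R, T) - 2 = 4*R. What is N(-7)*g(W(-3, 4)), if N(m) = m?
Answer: 70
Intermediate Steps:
W(R, T) = 2 + 4*R
N(-7)*g(W(-3, 4)) = -7*(2 + 4*(-3)) = -7*(2 - 12) = -7*(-10) = 70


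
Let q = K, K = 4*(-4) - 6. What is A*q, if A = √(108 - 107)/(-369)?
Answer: 22/369 ≈ 0.059621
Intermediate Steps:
K = -22 (K = -16 - 6 = -22)
q = -22
A = -1/369 (A = √1*(-1/369) = 1*(-1/369) = -1/369 ≈ -0.0027100)
A*q = -1/369*(-22) = 22/369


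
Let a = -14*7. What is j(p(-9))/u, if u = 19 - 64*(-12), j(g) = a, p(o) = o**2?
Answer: -98/787 ≈ -0.12452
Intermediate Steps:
a = -98
j(g) = -98
u = 787 (u = 19 + 768 = 787)
j(p(-9))/u = -98/787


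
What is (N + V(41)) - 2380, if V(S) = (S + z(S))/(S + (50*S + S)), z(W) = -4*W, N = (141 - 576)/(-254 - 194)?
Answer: -13855801/5824 ≈ -2379.1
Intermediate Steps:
N = 435/448 (N = -435/(-448) = -435*(-1/448) = 435/448 ≈ 0.97098)
V(S) = -3/52 (V(S) = (S - 4*S)/(S + (50*S + S)) = (-3*S)/(S + 51*S) = (-3*S)/((52*S)) = (-3*S)*(1/(52*S)) = -3/52)
(N + V(41)) - 2380 = (435/448 - 3/52) - 2380 = 5319/5824 - 2380 = -13855801/5824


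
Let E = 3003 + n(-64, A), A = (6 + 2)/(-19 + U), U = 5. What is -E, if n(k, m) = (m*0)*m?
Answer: -3003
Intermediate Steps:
A = -4/7 (A = (6 + 2)/(-19 + 5) = 8/(-14) = 8*(-1/14) = -4/7 ≈ -0.57143)
n(k, m) = 0 (n(k, m) = 0*m = 0)
E = 3003 (E = 3003 + 0 = 3003)
-E = -1*3003 = -3003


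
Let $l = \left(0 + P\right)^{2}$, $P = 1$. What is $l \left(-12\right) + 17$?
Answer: $5$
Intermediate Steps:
$l = 1$ ($l = \left(0 + 1\right)^{2} = 1^{2} = 1$)
$l \left(-12\right) + 17 = 1 \left(-12\right) + 17 = -12 + 17 = 5$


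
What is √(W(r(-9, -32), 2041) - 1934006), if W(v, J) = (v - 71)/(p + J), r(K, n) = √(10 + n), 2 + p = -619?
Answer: √(-974932449805 + 355*I*√22)/710 ≈ 1.1876e-6 + 1390.7*I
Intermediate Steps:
p = -621 (p = -2 - 619 = -621)
W(v, J) = (-71 + v)/(-621 + J) (W(v, J) = (v - 71)/(-621 + J) = (-71 + v)/(-621 + J))
√(W(r(-9, -32), 2041) - 1934006) = √((-71 + √(10 - 32))/(-621 + 2041) - 1934006) = √((-71 + √(-22))/1420 - 1934006) = √((-71 + I*√22)/1420 - 1934006) = √((-1/20 + I*√22/1420) - 1934006) = √(-38680121/20 + I*√22/1420)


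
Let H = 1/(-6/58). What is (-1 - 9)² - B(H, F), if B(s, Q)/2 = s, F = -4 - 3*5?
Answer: 358/3 ≈ 119.33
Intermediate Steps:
F = -19 (F = -4 - 15 = -19)
H = -29/3 (H = 1/(-6*1/58) = 1/(-3/29) = -29/3 ≈ -9.6667)
B(s, Q) = 2*s
(-1 - 9)² - B(H, F) = (-1 - 9)² - 2*(-29)/3 = (-10)² - 1*(-58/3) = 100 + 58/3 = 358/3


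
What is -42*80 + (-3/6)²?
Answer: -13439/4 ≈ -3359.8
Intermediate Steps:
-42*80 + (-3/6)² = -3360 + (-3*⅙)² = -3360 + (-½)² = -3360 + ¼ = -13439/4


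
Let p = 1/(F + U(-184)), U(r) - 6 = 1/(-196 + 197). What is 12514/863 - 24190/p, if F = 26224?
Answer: -547597556556/863 ≈ -6.3453e+8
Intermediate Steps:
U(r) = 7 (U(r) = 6 + 1/(-196 + 197) = 6 + 1/1 = 6 + 1 = 7)
p = 1/26231 (p = 1/(26224 + 7) = 1/26231 ≈ 3.8123e-5)
12514/863 - 24190/p = 12514/863 - 24190/1/26231 = 12514*(1/863) - 24190*26231 = 12514/863 - 634527890 = -547597556556/863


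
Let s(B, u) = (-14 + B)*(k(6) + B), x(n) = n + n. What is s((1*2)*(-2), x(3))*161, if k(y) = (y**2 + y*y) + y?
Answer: -214452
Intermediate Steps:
x(n) = 2*n
k(y) = y + 2*y**2 (k(y) = (y**2 + y**2) + y = 2*y**2 + y = y + 2*y**2)
s(B, u) = (-14 + B)*(78 + B) (s(B, u) = (-14 + B)*(6*(1 + 2*6) + B) = (-14 + B)*(6*(1 + 12) + B) = (-14 + B)*(6*13 + B) = (-14 + B)*(78 + B))
s((1*2)*(-2), x(3))*161 = (-1092 + ((1*2)*(-2))**2 + 64*((1*2)*(-2)))*161 = (-1092 + (2*(-2))**2 + 64*(2*(-2)))*161 = (-1092 + (-4)**2 + 64*(-4))*161 = (-1092 + 16 - 256)*161 = -1332*161 = -214452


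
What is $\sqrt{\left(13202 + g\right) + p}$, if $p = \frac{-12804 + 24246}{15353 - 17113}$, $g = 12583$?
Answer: $\frac{\sqrt{1247679345}}{220} \approx 160.56$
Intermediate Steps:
$p = - \frac{5721}{880}$ ($p = \frac{11442}{-1760} = 11442 \left(- \frac{1}{1760}\right) = - \frac{5721}{880} \approx -6.5011$)
$\sqrt{\left(13202 + g\right) + p} = \sqrt{\left(13202 + 12583\right) - \frac{5721}{880}} = \sqrt{25785 - \frac{5721}{880}} = \sqrt{\frac{22685079}{880}} = \frac{\sqrt{1247679345}}{220}$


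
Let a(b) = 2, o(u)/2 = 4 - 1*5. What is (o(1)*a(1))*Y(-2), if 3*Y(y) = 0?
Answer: 0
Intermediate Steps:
o(u) = -2 (o(u) = 2*(4 - 1*5) = 2*(4 - 5) = 2*(-1) = -2)
Y(y) = 0 (Y(y) = (1/3)*0 = 0)
(o(1)*a(1))*Y(-2) = -2*2*0 = -4*0 = 0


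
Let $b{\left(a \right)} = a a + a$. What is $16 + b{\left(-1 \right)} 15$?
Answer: $16$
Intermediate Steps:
$b{\left(a \right)} = a + a^{2}$ ($b{\left(a \right)} = a^{2} + a = a + a^{2}$)
$16 + b{\left(-1 \right)} 15 = 16 + - (1 - 1) 15 = 16 + \left(-1\right) 0 \cdot 15 = 16 + 0 \cdot 15 = 16 + 0 = 16$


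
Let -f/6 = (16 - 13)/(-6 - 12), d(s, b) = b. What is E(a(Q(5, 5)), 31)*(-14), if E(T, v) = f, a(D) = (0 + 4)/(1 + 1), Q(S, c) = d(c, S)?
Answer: -14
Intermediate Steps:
Q(S, c) = S
a(D) = 2 (a(D) = 4/2 = 4*(1/2) = 2)
f = 1 (f = -6*(16 - 13)/(-6 - 12) = -18/(-18) = -18*(-1)/18 = -6*(-1/6) = 1)
E(T, v) = 1
E(a(Q(5, 5)), 31)*(-14) = 1*(-14) = -14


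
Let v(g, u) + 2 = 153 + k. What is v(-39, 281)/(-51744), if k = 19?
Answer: -85/25872 ≈ -0.0032854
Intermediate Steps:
v(g, u) = 170 (v(g, u) = -2 + (153 + 19) = -2 + 172 = 170)
v(-39, 281)/(-51744) = 170/(-51744) = 170*(-1/51744) = -85/25872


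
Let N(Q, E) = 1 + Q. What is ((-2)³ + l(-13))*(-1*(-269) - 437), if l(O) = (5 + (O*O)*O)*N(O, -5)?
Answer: -4417728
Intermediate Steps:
l(O) = (1 + O)*(5 + O³) (l(O) = (5 + (O*O)*O)*(1 + O) = (5 + O²*O)*(1 + O) = (5 + O³)*(1 + O) = (1 + O)*(5 + O³))
((-2)³ + l(-13))*(-1*(-269) - 437) = ((-2)³ + (1 - 13)*(5 + (-13)³))*(-1*(-269) - 437) = (-8 - 12*(5 - 2197))*(269 - 437) = (-8 - 12*(-2192))*(-168) = (-8 + 26304)*(-168) = 26296*(-168) = -4417728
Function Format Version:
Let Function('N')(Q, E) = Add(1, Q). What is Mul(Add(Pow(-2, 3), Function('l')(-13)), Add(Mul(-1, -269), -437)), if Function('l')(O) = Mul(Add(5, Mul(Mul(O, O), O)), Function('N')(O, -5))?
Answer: -4417728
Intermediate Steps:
Function('l')(O) = Mul(Add(1, O), Add(5, Pow(O, 3))) (Function('l')(O) = Mul(Add(5, Mul(Mul(O, O), O)), Add(1, O)) = Mul(Add(5, Mul(Pow(O, 2), O)), Add(1, O)) = Mul(Add(5, Pow(O, 3)), Add(1, O)) = Mul(Add(1, O), Add(5, Pow(O, 3))))
Mul(Add(Pow(-2, 3), Function('l')(-13)), Add(Mul(-1, -269), -437)) = Mul(Add(Pow(-2, 3), Mul(Add(1, -13), Add(5, Pow(-13, 3)))), Add(Mul(-1, -269), -437)) = Mul(Add(-8, Mul(-12, Add(5, -2197))), Add(269, -437)) = Mul(Add(-8, Mul(-12, -2192)), -168) = Mul(Add(-8, 26304), -168) = Mul(26296, -168) = -4417728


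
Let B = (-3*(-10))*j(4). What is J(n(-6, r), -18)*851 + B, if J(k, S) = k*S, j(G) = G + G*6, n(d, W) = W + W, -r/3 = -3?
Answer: -274884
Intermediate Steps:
r = 9 (r = -3*(-3) = 9)
n(d, W) = 2*W
j(G) = 7*G (j(G) = G + 6*G = 7*G)
B = 840 (B = (-3*(-10))*(7*4) = 30*28 = 840)
J(k, S) = S*k
J(n(-6, r), -18)*851 + B = -36*9*851 + 840 = -18*18*851 + 840 = -324*851 + 840 = -275724 + 840 = -274884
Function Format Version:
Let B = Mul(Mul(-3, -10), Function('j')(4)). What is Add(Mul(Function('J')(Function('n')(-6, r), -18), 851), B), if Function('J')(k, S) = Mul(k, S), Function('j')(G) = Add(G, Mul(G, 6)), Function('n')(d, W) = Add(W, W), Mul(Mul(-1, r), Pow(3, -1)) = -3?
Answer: -274884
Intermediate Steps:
r = 9 (r = Mul(-3, -3) = 9)
Function('n')(d, W) = Mul(2, W)
Function('j')(G) = Mul(7, G) (Function('j')(G) = Add(G, Mul(6, G)) = Mul(7, G))
B = 840 (B = Mul(Mul(-3, -10), Mul(7, 4)) = Mul(30, 28) = 840)
Function('J')(k, S) = Mul(S, k)
Add(Mul(Function('J')(Function('n')(-6, r), -18), 851), B) = Add(Mul(Mul(-18, Mul(2, 9)), 851), 840) = Add(Mul(Mul(-18, 18), 851), 840) = Add(Mul(-324, 851), 840) = Add(-275724, 840) = -274884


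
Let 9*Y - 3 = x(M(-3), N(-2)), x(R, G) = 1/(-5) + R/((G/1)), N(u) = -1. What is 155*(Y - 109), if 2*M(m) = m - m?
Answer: -151621/9 ≈ -16847.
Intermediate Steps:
M(m) = 0 (M(m) = (m - m)/2 = (1/2)*0 = 0)
x(R, G) = -1/5 + R/G (x(R, G) = 1*(-1/5) + R/((G*1)) = -1/5 + R/G)
Y = 14/45 (Y = 1/3 + ((0 - 1/5*(-1))/(-1))/9 = 1/3 + (-(0 + 1/5))/9 = 1/3 + (-1*1/5)/9 = 1/3 + (1/9)*(-1/5) = 1/3 - 1/45 = 14/45 ≈ 0.31111)
155*(Y - 109) = 155*(14/45 - 109) = 155*(-4891/45) = -151621/9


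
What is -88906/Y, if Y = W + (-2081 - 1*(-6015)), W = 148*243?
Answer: -44453/19949 ≈ -2.2283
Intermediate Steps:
W = 35964
Y = 39898 (Y = 35964 + (-2081 - 1*(-6015)) = 35964 + (-2081 + 6015) = 35964 + 3934 = 39898)
-88906/Y = -88906/39898 = -88906*1/39898 = -44453/19949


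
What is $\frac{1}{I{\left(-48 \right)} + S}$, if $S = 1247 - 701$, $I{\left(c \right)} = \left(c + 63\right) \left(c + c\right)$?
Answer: $- \frac{1}{894} \approx -0.0011186$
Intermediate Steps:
$I{\left(c \right)} = 2 c \left(63 + c\right)$ ($I{\left(c \right)} = \left(63 + c\right) 2 c = 2 c \left(63 + c\right)$)
$S = 546$
$\frac{1}{I{\left(-48 \right)} + S} = \frac{1}{2 \left(-48\right) \left(63 - 48\right) + 546} = \frac{1}{2 \left(-48\right) 15 + 546} = \frac{1}{-1440 + 546} = \frac{1}{-894} = - \frac{1}{894}$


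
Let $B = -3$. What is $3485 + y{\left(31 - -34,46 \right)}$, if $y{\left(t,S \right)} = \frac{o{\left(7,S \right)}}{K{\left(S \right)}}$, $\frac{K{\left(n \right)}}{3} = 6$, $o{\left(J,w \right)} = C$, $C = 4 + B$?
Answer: $\frac{62731}{18} \approx 3485.1$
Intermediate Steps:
$C = 1$ ($C = 4 - 3 = 1$)
$o{\left(J,w \right)} = 1$
$K{\left(n \right)} = 18$ ($K{\left(n \right)} = 3 \cdot 6 = 18$)
$y{\left(t,S \right)} = \frac{1}{18}$ ($y{\left(t,S \right)} = 1 \cdot \frac{1}{18} = \frac{1}{18}$)
$3485 + y{\left(31 - -34,46 \right)} = 3485 + \frac{1}{18} = \frac{62731}{18}$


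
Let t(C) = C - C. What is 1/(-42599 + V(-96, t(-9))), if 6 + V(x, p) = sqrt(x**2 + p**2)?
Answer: -1/42509 ≈ -2.3524e-5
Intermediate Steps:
t(C) = 0
V(x, p) = -6 + sqrt(p**2 + x**2) (V(x, p) = -6 + sqrt(x**2 + p**2) = -6 + sqrt(p**2 + x**2))
1/(-42599 + V(-96, t(-9))) = 1/(-42599 + (-6 + sqrt(0**2 + (-96)**2))) = 1/(-42599 + (-6 + sqrt(0 + 9216))) = 1/(-42599 + (-6 + sqrt(9216))) = 1/(-42599 + (-6 + 96)) = 1/(-42599 + 90) = 1/(-42509) = -1/42509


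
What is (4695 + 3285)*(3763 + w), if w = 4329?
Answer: 64574160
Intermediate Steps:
(4695 + 3285)*(3763 + w) = (4695 + 3285)*(3763 + 4329) = 7980*8092 = 64574160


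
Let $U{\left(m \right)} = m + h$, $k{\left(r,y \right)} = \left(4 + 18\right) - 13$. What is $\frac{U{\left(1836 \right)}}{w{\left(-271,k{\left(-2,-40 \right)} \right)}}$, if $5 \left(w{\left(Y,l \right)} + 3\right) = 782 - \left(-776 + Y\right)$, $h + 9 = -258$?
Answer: $\frac{7845}{1814} \approx 4.3247$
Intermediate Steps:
$h = -267$ ($h = -9 - 258 = -267$)
$k{\left(r,y \right)} = 9$ ($k{\left(r,y \right)} = 22 - 13 = 9$)
$U{\left(m \right)} = -267 + m$ ($U{\left(m \right)} = m - 267 = -267 + m$)
$w{\left(Y,l \right)} = \frac{1543}{5} - \frac{Y}{5}$ ($w{\left(Y,l \right)} = -3 + \frac{782 - \left(-776 + Y\right)}{5} = -3 + \frac{1558 - Y}{5} = -3 - \left(- \frac{1558}{5} + \frac{Y}{5}\right) = \frac{1543}{5} - \frac{Y}{5}$)
$\frac{U{\left(1836 \right)}}{w{\left(-271,k{\left(-2,-40 \right)} \right)}} = \frac{-267 + 1836}{\frac{1543}{5} - - \frac{271}{5}} = \frac{1569}{\frac{1543}{5} + \frac{271}{5}} = \frac{1569}{\frac{1814}{5}} = 1569 \cdot \frac{5}{1814} = \frac{7845}{1814}$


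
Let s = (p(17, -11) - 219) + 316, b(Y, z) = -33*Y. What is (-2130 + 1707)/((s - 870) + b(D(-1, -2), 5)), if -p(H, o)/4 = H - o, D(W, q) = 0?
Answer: 141/295 ≈ 0.47797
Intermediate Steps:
p(H, o) = -4*H + 4*o (p(H, o) = -4*(H - o) = -4*H + 4*o)
s = -15 (s = ((-4*17 + 4*(-11)) - 219) + 316 = ((-68 - 44) - 219) + 316 = (-112 - 219) + 316 = -331 + 316 = -15)
(-2130 + 1707)/((s - 870) + b(D(-1, -2), 5)) = (-2130 + 1707)/((-15 - 870) - 33*0) = -423/(-885 + 0) = -423/(-885) = -423*(-1/885) = 141/295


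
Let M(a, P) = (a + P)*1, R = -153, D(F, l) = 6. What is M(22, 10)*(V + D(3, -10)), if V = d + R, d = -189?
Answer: -10752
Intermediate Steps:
M(a, P) = P + a (M(a, P) = (P + a)*1 = P + a)
V = -342 (V = -189 - 153 = -342)
M(22, 10)*(V + D(3, -10)) = (10 + 22)*(-342 + 6) = 32*(-336) = -10752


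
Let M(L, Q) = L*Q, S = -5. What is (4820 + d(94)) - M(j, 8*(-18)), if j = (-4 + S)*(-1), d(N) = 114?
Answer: 6230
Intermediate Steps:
j = 9 (j = (-4 - 5)*(-1) = -9*(-1) = 9)
(4820 + d(94)) - M(j, 8*(-18)) = (4820 + 114) - 9*8*(-18) = 4934 - 9*(-144) = 4934 - 1*(-1296) = 4934 + 1296 = 6230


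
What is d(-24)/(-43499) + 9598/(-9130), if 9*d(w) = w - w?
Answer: -4799/4565 ≈ -1.0513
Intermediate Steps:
d(w) = 0 (d(w) = (w - w)/9 = (⅑)*0 = 0)
d(-24)/(-43499) + 9598/(-9130) = 0/(-43499) + 9598/(-9130) = 0*(-1/43499) + 9598*(-1/9130) = 0 - 4799/4565 = -4799/4565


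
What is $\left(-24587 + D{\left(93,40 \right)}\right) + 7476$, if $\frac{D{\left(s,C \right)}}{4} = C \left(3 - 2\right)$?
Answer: $-16951$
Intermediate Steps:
$D{\left(s,C \right)} = 4 C$ ($D{\left(s,C \right)} = 4 C \left(3 - 2\right) = 4 C 1 = 4 C$)
$\left(-24587 + D{\left(93,40 \right)}\right) + 7476 = \left(-24587 + 4 \cdot 40\right) + 7476 = \left(-24587 + 160\right) + 7476 = -24427 + 7476 = -16951$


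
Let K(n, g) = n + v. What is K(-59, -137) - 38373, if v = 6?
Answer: -38426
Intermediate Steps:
K(n, g) = 6 + n (K(n, g) = n + 6 = 6 + n)
K(-59, -137) - 38373 = (6 - 59) - 38373 = -53 - 38373 = -38426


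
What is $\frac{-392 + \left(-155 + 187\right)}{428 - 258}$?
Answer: $- \frac{36}{17} \approx -2.1176$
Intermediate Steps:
$\frac{-392 + \left(-155 + 187\right)}{428 - 258} = \frac{-392 + 32}{170} = \left(-360\right) \frac{1}{170} = - \frac{36}{17}$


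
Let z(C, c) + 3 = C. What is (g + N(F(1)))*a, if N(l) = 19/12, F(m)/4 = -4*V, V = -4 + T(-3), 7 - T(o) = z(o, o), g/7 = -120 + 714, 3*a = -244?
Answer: -3044815/9 ≈ -3.3831e+5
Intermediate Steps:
a = -244/3 (a = (⅓)*(-244) = -244/3 ≈ -81.333)
z(C, c) = -3 + C
g = 4158 (g = 7*(-120 + 714) = 7*594 = 4158)
T(o) = 10 - o (T(o) = 7 - (-3 + o) = 7 + (3 - o) = 10 - o)
V = 9 (V = -4 + (10 - 1*(-3)) = -4 + (10 + 3) = -4 + 13 = 9)
F(m) = -144 (F(m) = 4*(-4*9) = 4*(-36) = -144)
N(l) = 19/12 (N(l) = 19*(1/12) = 19/12)
(g + N(F(1)))*a = (4158 + 19/12)*(-244/3) = (49915/12)*(-244/3) = -3044815/9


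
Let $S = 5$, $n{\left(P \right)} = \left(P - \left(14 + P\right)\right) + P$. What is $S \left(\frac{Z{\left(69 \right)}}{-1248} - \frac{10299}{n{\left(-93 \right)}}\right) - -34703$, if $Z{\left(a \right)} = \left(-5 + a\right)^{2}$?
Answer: $\frac{146755444}{4173} \approx 35168.0$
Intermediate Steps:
$n{\left(P \right)} = -14 + P$
$S \left(\frac{Z{\left(69 \right)}}{-1248} - \frac{10299}{n{\left(-93 \right)}}\right) - -34703 = 5 \left(\frac{\left(-5 + 69\right)^{2}}{-1248} - \frac{10299}{-14 - 93}\right) - -34703 = 5 \left(64^{2} \left(- \frac{1}{1248}\right) - \frac{10299}{-107}\right) + 34703 = 5 \left(4096 \left(- \frac{1}{1248}\right) - - \frac{10299}{107}\right) + 34703 = 5 \left(- \frac{128}{39} + \frac{10299}{107}\right) + 34703 = 5 \cdot \frac{387965}{4173} + 34703 = \frac{1939825}{4173} + 34703 = \frac{146755444}{4173}$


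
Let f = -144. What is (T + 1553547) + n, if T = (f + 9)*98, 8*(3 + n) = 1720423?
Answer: 14042935/8 ≈ 1.7554e+6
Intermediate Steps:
n = 1720399/8 (n = -3 + (1/8)*1720423 = -3 + 1720423/8 = 1720399/8 ≈ 2.1505e+5)
T = -13230 (T = (-144 + 9)*98 = -135*98 = -13230)
(T + 1553547) + n = (-13230 + 1553547) + 1720399/8 = 1540317 + 1720399/8 = 14042935/8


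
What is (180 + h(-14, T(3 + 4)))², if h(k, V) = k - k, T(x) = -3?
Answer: 32400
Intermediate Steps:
h(k, V) = 0
(180 + h(-14, T(3 + 4)))² = (180 + 0)² = 180² = 32400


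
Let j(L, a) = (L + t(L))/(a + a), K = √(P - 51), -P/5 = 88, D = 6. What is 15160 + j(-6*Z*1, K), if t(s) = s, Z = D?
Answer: 15160 + 36*I*√491/491 ≈ 15160.0 + 1.6247*I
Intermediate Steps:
Z = 6
P = -440 (P = -5*88 = -440)
K = I*√491 (K = √(-440 - 51) = √(-491) = I*√491 ≈ 22.159*I)
j(L, a) = L/a (j(L, a) = (L + L)/(a + a) = (2*L)/((2*a)) = (2*L)*(1/(2*a)) = L/a)
15160 + j(-6*Z*1, K) = 15160 + (-6*6*1)/((I*√491)) = 15160 + (-36*1)*(-I*√491/491) = 15160 - (-36)*I*√491/491 = 15160 + 36*I*√491/491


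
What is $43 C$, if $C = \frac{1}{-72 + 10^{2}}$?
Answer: $\frac{43}{28} \approx 1.5357$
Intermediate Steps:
$C = \frac{1}{28}$ ($C = \frac{1}{-72 + 100} = \frac{1}{28} \approx 0.035714$)
$43 C = 43 \cdot \frac{1}{28} = \frac{43}{28}$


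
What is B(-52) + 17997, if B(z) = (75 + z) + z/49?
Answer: 882928/49 ≈ 18019.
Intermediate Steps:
B(z) = 75 + 50*z/49 (B(z) = (75 + z) + z*(1/49) = (75 + z) + z/49 = 75 + 50*z/49)
B(-52) + 17997 = (75 + (50/49)*(-52)) + 17997 = (75 - 2600/49) + 17997 = 1075/49 + 17997 = 882928/49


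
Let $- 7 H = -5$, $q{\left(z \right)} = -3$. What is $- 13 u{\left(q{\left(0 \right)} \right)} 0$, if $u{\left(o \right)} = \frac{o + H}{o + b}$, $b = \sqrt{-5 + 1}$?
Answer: $0$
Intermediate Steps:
$b = 2 i$ ($b = \sqrt{-4} = 2 i \approx 2.0 i$)
$H = \frac{5}{7}$ ($H = \left(- \frac{1}{7}\right) \left(-5\right) = \frac{5}{7} \approx 0.71429$)
$u{\left(o \right)} = \frac{\frac{5}{7} + o}{o + 2 i}$ ($u{\left(o \right)} = \frac{o + \frac{5}{7}}{o + 2 i} = \frac{\frac{5}{7} + o}{o + 2 i}$)
$- 13 u{\left(q{\left(0 \right)} \right)} 0 = - 13 \frac{\frac{5}{7} - 3}{-3 + 2 i} 0 = - 13 \frac{-3 - 2 i}{13} \left(- \frac{16}{7}\right) 0 = - 13 \left(- \frac{16 \left(-3 - 2 i\right)}{91}\right) 0 = \frac{16 \left(-3 - 2 i\right)}{7} \cdot 0 = 0$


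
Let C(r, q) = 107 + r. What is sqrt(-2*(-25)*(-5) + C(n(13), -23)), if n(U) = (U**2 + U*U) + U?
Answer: 4*sqrt(13) ≈ 14.422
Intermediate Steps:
n(U) = U + 2*U**2 (n(U) = (U**2 + U**2) + U = 2*U**2 + U = U + 2*U**2)
sqrt(-2*(-25)*(-5) + C(n(13), -23)) = sqrt(-2*(-25)*(-5) + (107 + 13*(1 + 2*13))) = sqrt(50*(-5) + (107 + 13*(1 + 26))) = sqrt(-250 + (107 + 13*27)) = sqrt(-250 + (107 + 351)) = sqrt(-250 + 458) = sqrt(208) = 4*sqrt(13)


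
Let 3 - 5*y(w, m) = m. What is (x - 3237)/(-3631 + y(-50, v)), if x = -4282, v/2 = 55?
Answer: 37595/18262 ≈ 2.0586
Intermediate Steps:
v = 110 (v = 2*55 = 110)
y(w, m) = ⅗ - m/5
(x - 3237)/(-3631 + y(-50, v)) = (-4282 - 3237)/(-3631 + (⅗ - ⅕*110)) = -7519/(-3631 + (⅗ - 22)) = -7519/(-3631 - 107/5) = -7519/(-18262/5) = -7519*(-5/18262) = 37595/18262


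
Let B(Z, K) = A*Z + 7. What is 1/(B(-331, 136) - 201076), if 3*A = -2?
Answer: -3/602545 ≈ -4.9789e-6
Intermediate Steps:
A = -⅔ (A = (⅓)*(-2) = -⅔ ≈ -0.66667)
B(Z, K) = 7 - 2*Z/3 (B(Z, K) = -2*Z/3 + 7 = 7 - 2*Z/3)
1/(B(-331, 136) - 201076) = 1/((7 - ⅔*(-331)) - 201076) = 1/((7 + 662/3) - 201076) = 1/(683/3 - 201076) = 1/(-602545/3) = -3/602545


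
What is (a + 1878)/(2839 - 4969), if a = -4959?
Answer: 1027/710 ≈ 1.4465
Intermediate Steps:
(a + 1878)/(2839 - 4969) = (-4959 + 1878)/(2839 - 4969) = -3081/(-2130) = -3081*(-1/2130) = 1027/710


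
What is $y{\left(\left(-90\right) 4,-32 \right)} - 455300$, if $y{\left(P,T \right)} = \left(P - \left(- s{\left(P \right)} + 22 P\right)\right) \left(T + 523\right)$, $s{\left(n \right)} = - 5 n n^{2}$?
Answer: $114543736660$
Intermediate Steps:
$s{\left(n \right)} = - 5 n^{3}$
$y{\left(P,T \right)} = \left(523 + T\right) \left(- 21 P - 5 P^{3}\right)$ ($y{\left(P,T \right)} = \left(P - \left(5 P^{3} + 22 P\right)\right) \left(T + 523\right) = \left(- 21 P - 5 P^{3}\right) \left(523 + T\right) = \left(523 + T\right) \left(- 21 P - 5 P^{3}\right)$)
$y{\left(\left(-90\right) 4,-32 \right)} - 455300 = \left(-90\right) 4 \left(-10983 - 2615 \left(\left(-90\right) 4\right)^{2} - -672 - - 160 \left(\left(-90\right) 4\right)^{2}\right) - 455300 = - 360 \left(-10983 - 2615 \left(-360\right)^{2} + 672 - - 160 \left(-360\right)^{2}\right) - 455300 = - 360 \left(-10983 - 338904000 + 672 - \left(-160\right) 129600\right) - 455300 = - 360 \left(-10983 - 338904000 + 672 + 20736000\right) - 455300 = \left(-360\right) \left(-318178311\right) - 455300 = 114544191960 - 455300 = 114543736660$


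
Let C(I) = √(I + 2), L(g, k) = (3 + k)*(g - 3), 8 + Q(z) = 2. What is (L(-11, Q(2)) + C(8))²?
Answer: (42 + √10)² ≈ 2039.6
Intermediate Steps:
Q(z) = -6 (Q(z) = -8 + 2 = -6)
L(g, k) = (-3 + g)*(3 + k) (L(g, k) = (3 + k)*(-3 + g) = (-3 + g)*(3 + k))
C(I) = √(2 + I)
(L(-11, Q(2)) + C(8))² = ((-9 - 3*(-6) + 3*(-11) - 11*(-6)) + √(2 + 8))² = ((-9 + 18 - 33 + 66) + √10)² = (42 + √10)²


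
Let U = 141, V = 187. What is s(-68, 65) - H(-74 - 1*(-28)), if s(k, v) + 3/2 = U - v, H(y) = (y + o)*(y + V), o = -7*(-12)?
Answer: -10567/2 ≈ -5283.5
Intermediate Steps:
o = 84
H(y) = (84 + y)*(187 + y) (H(y) = (y + 84)*(y + 187) = (84 + y)*(187 + y))
s(k, v) = 279/2 - v (s(k, v) = -3/2 + (141 - v) = 279/2 - v)
s(-68, 65) - H(-74 - 1*(-28)) = (279/2 - 1*65) - (15708 + (-74 - 1*(-28))**2 + 271*(-74 - 1*(-28))) = (279/2 - 65) - (15708 + (-74 + 28)**2 + 271*(-74 + 28)) = 149/2 - (15708 + (-46)**2 + 271*(-46)) = 149/2 - (15708 + 2116 - 12466) = 149/2 - 1*5358 = 149/2 - 5358 = -10567/2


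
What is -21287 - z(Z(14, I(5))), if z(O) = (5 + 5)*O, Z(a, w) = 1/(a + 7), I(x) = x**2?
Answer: -447037/21 ≈ -21287.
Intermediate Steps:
Z(a, w) = 1/(7 + a)
z(O) = 10*O
-21287 - z(Z(14, I(5))) = -21287 - 10/(7 + 14) = -21287 - 10/21 = -447037/21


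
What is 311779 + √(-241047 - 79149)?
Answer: 311779 + 2*I*√80049 ≈ 3.1178e+5 + 565.86*I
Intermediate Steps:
311779 + √(-241047 - 79149) = 311779 + √(-320196) = 311779 + 2*I*√80049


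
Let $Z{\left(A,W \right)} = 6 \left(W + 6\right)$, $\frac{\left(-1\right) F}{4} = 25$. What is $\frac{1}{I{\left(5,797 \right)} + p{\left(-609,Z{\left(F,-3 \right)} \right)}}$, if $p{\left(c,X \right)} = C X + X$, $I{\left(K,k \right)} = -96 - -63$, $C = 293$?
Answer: $\frac{1}{5259} \approx 0.00019015$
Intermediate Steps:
$F = -100$ ($F = \left(-4\right) 25 = -100$)
$Z{\left(A,W \right)} = 36 + 6 W$ ($Z{\left(A,W \right)} = 6 \left(6 + W\right) = 36 + 6 W$)
$I{\left(K,k \right)} = -33$ ($I{\left(K,k \right)} = -96 + 63 = -33$)
$p{\left(c,X \right)} = 294 X$ ($p{\left(c,X \right)} = 293 X + X = 294 X$)
$\frac{1}{I{\left(5,797 \right)} + p{\left(-609,Z{\left(F,-3 \right)} \right)}} = \frac{1}{-33 + 294 \left(36 + 6 \left(-3\right)\right)} = \frac{1}{-33 + 294 \left(36 - 18\right)} = \frac{1}{-33 + 294 \cdot 18} = \frac{1}{-33 + 5292} = \frac{1}{5259}$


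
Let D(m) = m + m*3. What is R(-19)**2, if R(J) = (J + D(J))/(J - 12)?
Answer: 9025/961 ≈ 9.3913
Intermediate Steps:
D(m) = 4*m (D(m) = m + 3*m = 4*m)
R(J) = 5*J/(-12 + J) (R(J) = (J + 4*J)/(J - 12) = (5*J)/(-12 + J) = 5*J/(-12 + J))
R(-19)**2 = (5*(-19)/(-12 - 19))**2 = (5*(-19)/(-31))**2 = (5*(-19)*(-1/31))**2 = (95/31)**2 = 9025/961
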